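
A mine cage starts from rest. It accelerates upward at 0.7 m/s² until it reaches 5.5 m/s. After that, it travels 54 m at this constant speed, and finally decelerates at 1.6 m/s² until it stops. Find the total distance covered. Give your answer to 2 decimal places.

Phase 1 (accelerating): v₀ = 0 m/s, a = 0.7 m/s².
v = v₀ + at → t = (5.5 − 0) / 0.7 = 7.86 s
v² = v₀² + 2aΔx → Δx = (5.5² − 0²)/(2·0.7) = 21.6 m

Phase 2 (constant speed): v₀ = 5.50 m/s, a = 0 m/s².
Constant speed: t = d/v = 54/5.50 = 9.82 s

Phase 3 (decelerating): v₀ = 5.50 m/s, a = -1.6 m/s².
v = v₀ + at → t = (0 − 5.50) / -1.6 = 3.44 s
v² = v₀² + 2aΔx → Δx = (0² − 5.50²)/(2·-1.6) = 9.45 m
Total distance = 21.6 + 54.0 + 9.45 = 85.1 m

85.06 m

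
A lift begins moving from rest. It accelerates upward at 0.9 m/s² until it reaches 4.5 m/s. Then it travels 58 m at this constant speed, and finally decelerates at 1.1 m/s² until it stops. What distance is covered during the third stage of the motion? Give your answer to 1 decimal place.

Phase 1 (accelerating): v₀ = 0 m/s, a = 0.9 m/s².
v = v₀ + at → t = (4.5 − 0) / 0.9 = 5.00 s
v² = v₀² + 2aΔx → Δx = (4.5² − 0²)/(2·0.9) = 11.2 m

Phase 2 (constant speed): v₀ = 4.50 m/s, a = 0 m/s².
Constant speed: t = d/v = 58/4.50 = 12.9 s

Phase 3 (decelerating): v₀ = 4.50 m/s, a = -1.1 m/s².
v = v₀ + at → t = (0 − 4.50) / -1.1 = 4.09 s
v² = v₀² + 2aΔx → Δx = (0² − 4.50²)/(2·-1.1) = 9.20 m
Distance in phase 3 = 9.20 m

9.2 m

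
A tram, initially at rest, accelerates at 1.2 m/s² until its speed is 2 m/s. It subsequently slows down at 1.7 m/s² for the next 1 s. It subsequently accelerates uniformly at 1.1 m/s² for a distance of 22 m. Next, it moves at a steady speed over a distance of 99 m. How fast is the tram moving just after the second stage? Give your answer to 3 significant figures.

Phase 1 (accelerating): v₀ = 0 m/s, a = 1.2 m/s².
v = v₀ + at → t = (2 − 0) / 1.2 = 1.67 s
v² = v₀² + 2aΔx → Δx = (2² − 0²)/(2·1.2) = 1.67 m

Phase 2 (decelerating): v₀ = 2.00 m/s, a = -1.7 m/s².
v = v₀ + at = 2.00 + (-1.7)(1) = 0.300 m/s
Δx = v₀t + ½at² = 2.00·1 + 0.5·-1.7·1² = 1.15 m
Speed at end of phase 2 = 0.300 m/s

0.300 m/s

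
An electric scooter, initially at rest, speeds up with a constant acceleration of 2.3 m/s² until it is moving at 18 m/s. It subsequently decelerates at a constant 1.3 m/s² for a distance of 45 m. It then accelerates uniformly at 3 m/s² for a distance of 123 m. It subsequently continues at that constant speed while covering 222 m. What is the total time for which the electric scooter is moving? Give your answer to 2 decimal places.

Phase 1 (accelerating): v₀ = 0 m/s, a = 2.3 m/s².
v = v₀ + at → t = (18 − 0) / 2.3 = 7.83 s
v² = v₀² + 2aΔx → Δx = (18² − 0²)/(2·2.3) = 70.4 m

Phase 2 (decelerating): v₀ = 18.0 m/s, a = -1.3 m/s².
v² = v₀² + 2aΔx = 18.0² + 2·-1.3·45 = 207 → v = 14.4 m/s
t = (v − v₀)/a = (14.4 − 18.0)/-1.3 = 2.78 s

Phase 3 (accelerating): v₀ = 14.4 m/s, a = 3 m/s².
v² = v₀² + 2aΔx = 14.4² + 2·3·123 = 945 → v = 30.7 m/s
t = (v − v₀)/a = (30.7 − 14.4)/3 = 5.45 s

Phase 4 (constant speed): v₀ = 30.7 m/s, a = 0 m/s².
Constant speed: t = d/v = 222/30.7 = 7.22 s
Total time = 7.83 + 2.78 + 5.45 + 7.22 = 23.3 s

23.28 s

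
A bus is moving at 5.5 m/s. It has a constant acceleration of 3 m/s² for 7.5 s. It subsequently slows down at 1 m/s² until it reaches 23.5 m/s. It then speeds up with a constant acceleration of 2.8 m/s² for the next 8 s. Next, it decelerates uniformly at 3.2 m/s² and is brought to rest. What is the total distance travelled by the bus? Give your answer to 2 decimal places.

848.29 m

Phase 1 (accelerating): v₀ = 5.50 m/s, a = 3 m/s².
v = v₀ + at = 5.50 + (3)(7.5) = 28.0 m/s
Δx = v₀t + ½at² = 5.50·7.5 + 0.5·3·7.5² = 126 m

Phase 2 (decelerating): v₀ = 28.0 m/s, a = -1 m/s².
v = v₀ + at → t = (23.5 − 28.0) / -1 = 4.50 s
v² = v₀² + 2aΔx → Δx = (23.5² − 28.0²)/(2·-1) = 116 m

Phase 3 (accelerating): v₀ = 23.5 m/s, a = 2.8 m/s².
v = v₀ + at = 23.5 + (2.8)(8) = 45.9 m/s
Δx = v₀t + ½at² = 23.5·8 + 0.5·2.8·8² = 278 m

Phase 4 (decelerating): v₀ = 45.9 m/s, a = -3.2 m/s².
v = v₀ + at → t = (0 − 45.9) / -3.2 = 14.3 s
v² = v₀² + 2aΔx → Δx = (0² − 45.9²)/(2·-3.2) = 329 m
Total distance = 126 + 116 + 278 + 329 = 848 m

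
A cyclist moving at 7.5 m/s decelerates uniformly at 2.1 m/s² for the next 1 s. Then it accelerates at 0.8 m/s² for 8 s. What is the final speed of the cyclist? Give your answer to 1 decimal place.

11.8 m/s

Phase 1 (decelerating): v₀ = 7.50 m/s, a = -2.1 m/s².
v = v₀ + at = 7.50 + (-2.1)(1) = 5.40 m/s
Δx = v₀t + ½at² = 7.50·1 + 0.5·-2.1·1² = 6.45 m

Phase 2 (accelerating): v₀ = 5.40 m/s, a = 0.8 m/s².
v = v₀ + at = 5.40 + (0.8)(8) = 11.8 m/s
Δx = v₀t + ½at² = 5.40·8 + 0.5·0.8·8² = 68.8 m
Final speed = 11.8 m/s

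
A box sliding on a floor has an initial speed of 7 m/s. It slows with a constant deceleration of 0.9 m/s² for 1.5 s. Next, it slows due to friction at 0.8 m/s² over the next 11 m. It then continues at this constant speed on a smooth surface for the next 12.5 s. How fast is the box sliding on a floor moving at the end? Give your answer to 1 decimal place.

3.8 m/s

Phase 1 (decelerating): v₀ = 7.00 m/s, a = -0.9 m/s².
v = v₀ + at = 7.00 + (-0.9)(1.5) = 5.65 m/s
Δx = v₀t + ½at² = 7.00·1.5 + 0.5·-0.9·1.5² = 9.49 m

Phase 2 (decelerating): v₀ = 5.65 m/s, a = -0.8 m/s².
v² = v₀² + 2aΔx = 5.65² + 2·-0.8·11 = 14.3 → v = 3.78 m/s
t = (v − v₀)/a = (3.78 − 5.65)/-0.8 = 2.33 s

Phase 3 (constant speed): v₀ = 3.78 m/s, a = 0 m/s².
v = v₀ + at = 3.78 + (0)(12.5) = 3.78 m/s
Δx = v₀t + ½at² = 3.78·12.5 + 0.5·0·12.5² = 47.3 m
Final speed = 3.78 m/s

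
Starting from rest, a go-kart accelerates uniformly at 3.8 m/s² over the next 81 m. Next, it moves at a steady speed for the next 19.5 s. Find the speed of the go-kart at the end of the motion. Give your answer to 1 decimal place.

24.8 m/s

Phase 1 (accelerating): v₀ = 0 m/s, a = 3.8 m/s².
v² = v₀² + 2aΔx = 0² + 2·3.8·81 = 616 → v = 24.8 m/s
t = (v − v₀)/a = (24.8 − 0)/3.8 = 6.53 s

Phase 2 (constant speed): v₀ = 24.8 m/s, a = 0 m/s².
v = v₀ + at = 24.8 + (0)(19.5) = 24.8 m/s
Δx = v₀t + ½at² = 24.8·19.5 + 0.5·0·19.5² = 484 m
Final speed = 24.8 m/s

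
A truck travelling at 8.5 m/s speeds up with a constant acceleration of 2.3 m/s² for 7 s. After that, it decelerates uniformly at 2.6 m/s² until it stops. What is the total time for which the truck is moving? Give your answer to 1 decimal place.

Phase 1 (accelerating): v₀ = 8.50 m/s, a = 2.3 m/s².
v = v₀ + at = 8.50 + (2.3)(7) = 24.6 m/s
Δx = v₀t + ½at² = 8.50·7 + 0.5·2.3·7² = 116 m

Phase 2 (decelerating): v₀ = 24.6 m/s, a = -2.6 m/s².
v = v₀ + at → t = (0 − 24.6) / -2.6 = 9.46 s
v² = v₀² + 2aΔx → Δx = (0² − 24.6²)/(2·-2.6) = 116 m
Total time = 7.00 + 9.46 = 16.5 s

16.5 s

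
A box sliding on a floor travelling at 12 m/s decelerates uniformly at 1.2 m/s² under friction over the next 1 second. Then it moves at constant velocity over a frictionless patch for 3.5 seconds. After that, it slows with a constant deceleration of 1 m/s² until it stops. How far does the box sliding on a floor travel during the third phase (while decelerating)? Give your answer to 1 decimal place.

58.3 m

Phase 1 (decelerating): v₀ = 12.0 m/s, a = -1.2 m/s².
v = v₀ + at = 12.0 + (-1.2)(1) = 10.8 m/s
Δx = v₀t + ½at² = 12.0·1 + 0.5·-1.2·1² = 11.4 m

Phase 2 (constant speed): v₀ = 10.8 m/s, a = 0 m/s².
v = v₀ + at = 10.8 + (0)(3.5) = 10.8 m/s
Δx = v₀t + ½at² = 10.8·3.5 + 0.5·0·3.5² = 37.8 m

Phase 3 (decelerating): v₀ = 10.8 m/s, a = -1 m/s².
v = v₀ + at → t = (0 − 10.8) / -1 = 10.8 s
v² = v₀² + 2aΔx → Δx = (0² − 10.8²)/(2·-1) = 58.3 m
Distance in phase 3 = 58.3 m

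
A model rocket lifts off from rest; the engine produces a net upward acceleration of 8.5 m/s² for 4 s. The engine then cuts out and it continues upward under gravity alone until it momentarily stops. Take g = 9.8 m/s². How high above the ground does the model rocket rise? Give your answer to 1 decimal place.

Phase 1 (powered ascent): v₀ = 0 m/s, a = 8.5 m/s².
v = v₀ + at = 0 + (8.5)(4) = 34.0 m/s
Δx = v₀t + ½at² = 0·4 + 0.5·8.5·4² = 68.0 m

Phase 2 (coasting upward): v₀ = 34.0 m/s, a = -9.8 m/s².
v = v₀ + at → t = (0 − 34.0) / -9.8 = 3.47 s
v² = v₀² + 2aΔx → Δx = (0² − 34.0²)/(2·-9.8) = 59.0 m
Maximum height = 68.0 + 59.0 = 127 m

127.0 m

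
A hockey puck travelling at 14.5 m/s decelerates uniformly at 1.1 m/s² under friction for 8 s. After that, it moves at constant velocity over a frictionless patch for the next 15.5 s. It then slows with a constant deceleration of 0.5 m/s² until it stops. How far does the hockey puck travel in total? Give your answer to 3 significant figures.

202 m

Phase 1 (decelerating): v₀ = 14.5 m/s, a = -1.1 m/s².
v = v₀ + at = 14.5 + (-1.1)(8) = 5.70 m/s
Δx = v₀t + ½at² = 14.5·8 + 0.5·-1.1·8² = 80.8 m

Phase 2 (constant speed): v₀ = 5.70 m/s, a = 0 m/s².
v = v₀ + at = 5.70 + (0)(15.5) = 5.70 m/s
Δx = v₀t + ½at² = 5.70·15.5 + 0.5·0·15.5² = 88.3 m

Phase 3 (decelerating): v₀ = 5.70 m/s, a = -0.5 m/s².
v = v₀ + at → t = (0 − 5.70) / -0.5 = 11.4 s
v² = v₀² + 2aΔx → Δx = (0² − 5.70²)/(2·-0.5) = 32.5 m
Total distance = 80.8 + 88.3 + 32.5 = 202 m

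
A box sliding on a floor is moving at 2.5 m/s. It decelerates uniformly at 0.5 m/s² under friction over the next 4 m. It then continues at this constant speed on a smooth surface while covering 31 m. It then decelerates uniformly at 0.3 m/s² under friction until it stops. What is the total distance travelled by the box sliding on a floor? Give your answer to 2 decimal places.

38.75 m

Phase 1 (decelerating): v₀ = 2.50 m/s, a = -0.5 m/s².
v² = v₀² + 2aΔx = 2.50² + 2·-0.5·4 = 2.25 → v = 1.50 m/s
t = (v − v₀)/a = (1.50 − 2.50)/-0.5 = 2.00 s

Phase 2 (constant speed): v₀ = 1.50 m/s, a = 0 m/s².
Constant speed: t = d/v = 31/1.50 = 20.7 s

Phase 3 (decelerating): v₀ = 1.50 m/s, a = -0.3 m/s².
v = v₀ + at → t = (0 − 1.50) / -0.3 = 5.00 s
v² = v₀² + 2aΔx → Δx = (0² − 1.50²)/(2·-0.3) = 3.75 m
Total distance = 4.00 + 31.0 + 3.75 = 38.8 m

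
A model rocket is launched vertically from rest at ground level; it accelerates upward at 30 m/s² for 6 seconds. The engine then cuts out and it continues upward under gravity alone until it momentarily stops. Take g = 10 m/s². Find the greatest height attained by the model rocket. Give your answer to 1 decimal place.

2160.0 m

Phase 1 (powered ascent): v₀ = 0 m/s, a = 30 m/s².
v = v₀ + at = 0 + (30)(6) = 180 m/s
Δx = v₀t + ½at² = 0·6 + 0.5·30·6² = 540 m

Phase 2 (coasting upward): v₀ = 180 m/s, a = -10 m/s².
v = v₀ + at → t = (0 − 180) / -10 = 18.0 s
v² = v₀² + 2aΔx → Δx = (0² − 180²)/(2·-10) = 1620 m
Maximum height = 540 + 1620 = 2160 m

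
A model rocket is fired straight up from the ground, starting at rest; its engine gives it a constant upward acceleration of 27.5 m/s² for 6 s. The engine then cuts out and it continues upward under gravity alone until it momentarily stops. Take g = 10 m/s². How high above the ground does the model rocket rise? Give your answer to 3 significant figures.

Phase 1 (powered ascent): v₀ = 0 m/s, a = 27.5 m/s².
v = v₀ + at = 0 + (27.5)(6) = 165 m/s
Δx = v₀t + ½at² = 0·6 + 0.5·27.5·6² = 495 m

Phase 2 (coasting upward): v₀ = 165 m/s, a = -10 m/s².
v = v₀ + at → t = (0 − 165) / -10 = 16.5 s
v² = v₀² + 2aΔx → Δx = (0² − 165²)/(2·-10) = 1360 m
Maximum height = 495 + 1360 = 1860 m

1860 m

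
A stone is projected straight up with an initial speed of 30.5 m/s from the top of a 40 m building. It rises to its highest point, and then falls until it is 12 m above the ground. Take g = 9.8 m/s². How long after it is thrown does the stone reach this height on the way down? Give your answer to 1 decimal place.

7.0 s

Phase 1 (rising): v₀ = 30.5 m/s, a = -9.8 m/s².
v = v₀ + at → t = (0 − 30.5) / -9.8 = 3.11 s
v² = v₀² + 2aΔx → Δx = (0² − 30.5²)/(2·-9.8) = 47.5 m

Phase 2 (falling): v₀ = 0 m/s, a = -9.8 m/s².
Falls 75.5 m from rest: t = √(2·75.5/9.8) = 3.92 s; v = g·t = 38.5 m/s.
Total time = 3.11 + 3.92 = 7.04 s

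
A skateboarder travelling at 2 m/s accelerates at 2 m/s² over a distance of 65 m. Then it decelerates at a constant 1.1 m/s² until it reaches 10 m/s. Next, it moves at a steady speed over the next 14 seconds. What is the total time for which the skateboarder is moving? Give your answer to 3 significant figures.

26.8 s

Phase 1 (accelerating): v₀ = 2.00 m/s, a = 2 m/s².
v² = v₀² + 2aΔx = 2.00² + 2·2·65 = 264 → v = 16.2 m/s
t = (v − v₀)/a = (16.2 − 2.00)/2 = 7.12 s

Phase 2 (decelerating): v₀ = 16.2 m/s, a = -1.1 m/s².
v = v₀ + at → t = (10 − 16.2) / -1.1 = 5.68 s
v² = v₀² + 2aΔx → Δx = (10² − 16.2²)/(2·-1.1) = 74.5 m

Phase 3 (constant speed): v₀ = 10.0 m/s, a = 0 m/s².
v = v₀ + at = 10.0 + (0)(14) = 10.0 m/s
Δx = v₀t + ½at² = 10.0·14 + 0.5·0·14² = 140 m
Total time = 7.12 + 5.68 + 14.0 = 26.8 s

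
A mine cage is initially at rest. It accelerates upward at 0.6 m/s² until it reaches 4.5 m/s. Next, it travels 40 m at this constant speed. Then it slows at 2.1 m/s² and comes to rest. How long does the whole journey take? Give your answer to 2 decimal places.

18.53 s

Phase 1 (accelerating): v₀ = 0 m/s, a = 0.6 m/s².
v = v₀ + at → t = (4.5 − 0) / 0.6 = 7.50 s
v² = v₀² + 2aΔx → Δx = (4.5² − 0²)/(2·0.6) = 16.9 m

Phase 2 (constant speed): v₀ = 4.50 m/s, a = 0 m/s².
Constant speed: t = d/v = 40/4.50 = 8.89 s

Phase 3 (decelerating): v₀ = 4.50 m/s, a = -2.1 m/s².
v = v₀ + at → t = (0 − 4.50) / -2.1 = 2.14 s
v² = v₀² + 2aΔx → Δx = (0² − 4.50²)/(2·-2.1) = 4.82 m
Total time = 7.50 + 8.89 + 2.14 = 18.5 s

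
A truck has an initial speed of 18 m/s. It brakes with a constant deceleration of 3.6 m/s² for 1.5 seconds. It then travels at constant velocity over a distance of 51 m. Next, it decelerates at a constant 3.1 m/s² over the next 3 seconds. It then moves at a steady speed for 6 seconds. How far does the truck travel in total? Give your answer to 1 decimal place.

Phase 1 (decelerating): v₀ = 18.0 m/s, a = -3.6 m/s².
v = v₀ + at = 18.0 + (-3.6)(1.5) = 12.6 m/s
Δx = v₀t + ½at² = 18.0·1.5 + 0.5·-3.6·1.5² = 22.9 m

Phase 2 (constant speed): v₀ = 12.6 m/s, a = 0 m/s².
Constant speed: t = d/v = 51/12.6 = 4.05 s

Phase 3 (decelerating): v₀ = 12.6 m/s, a = -3.1 m/s².
v = v₀ + at = 12.6 + (-3.1)(3) = 3.30 m/s
Δx = v₀t + ½at² = 12.6·3 + 0.5·-3.1·3² = 23.8 m

Phase 4 (constant speed): v₀ = 3.30 m/s, a = 0 m/s².
v = v₀ + at = 3.30 + (0)(6) = 3.30 m/s
Δx = v₀t + ½at² = 3.30·6 + 0.5·0·6² = 19.8 m
Total distance = 22.9 + 51.0 + 23.8 + 19.8 = 118 m

117.6 m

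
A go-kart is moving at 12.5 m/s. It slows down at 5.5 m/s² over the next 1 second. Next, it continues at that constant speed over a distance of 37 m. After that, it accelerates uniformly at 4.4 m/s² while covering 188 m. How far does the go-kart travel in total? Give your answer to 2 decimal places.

234.75 m

Phase 1 (decelerating): v₀ = 12.5 m/s, a = -5.5 m/s².
v = v₀ + at = 12.5 + (-5.5)(1) = 7.00 m/s
Δx = v₀t + ½at² = 12.5·1 + 0.5·-5.5·1² = 9.75 m

Phase 2 (constant speed): v₀ = 7.00 m/s, a = 0 m/s².
Constant speed: t = d/v = 37/7.00 = 5.29 s

Phase 3 (accelerating): v₀ = 7.00 m/s, a = 4.4 m/s².
v² = v₀² + 2aΔx = 7.00² + 2·4.4·188 = 1700 → v = 41.3 m/s
t = (v − v₀)/a = (41.3 − 7.00)/4.4 = 7.79 s
Total distance = 9.75 + 37.0 + 188 = 235 m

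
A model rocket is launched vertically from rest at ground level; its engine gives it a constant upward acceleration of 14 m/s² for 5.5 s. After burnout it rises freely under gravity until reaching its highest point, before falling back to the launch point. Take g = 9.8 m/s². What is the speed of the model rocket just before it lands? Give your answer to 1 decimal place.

Phase 1 (powered ascent): v₀ = 0 m/s, a = 14 m/s².
v = v₀ + at = 0 + (14)(5.5) = 77.0 m/s
Δx = v₀t + ½at² = 0·5.5 + 0.5·14·5.5² = 212 m

Phase 2 (coasting upward): v₀ = 77.0 m/s, a = -9.8 m/s².
v = v₀ + at → t = (0 − 77.0) / -9.8 = 7.86 s
v² = v₀² + 2aΔx → Δx = (0² − 77.0²)/(2·-9.8) = 302 m

Phase 3 (free fall): v₀ = 0 m/s, a = -9.8 m/s².
Falls 514 m from rest: t = √(2·514/9.8) = 10.2 s; v = g·t = 100 m/s.
Impact speed = 100 m/s

100.4 m/s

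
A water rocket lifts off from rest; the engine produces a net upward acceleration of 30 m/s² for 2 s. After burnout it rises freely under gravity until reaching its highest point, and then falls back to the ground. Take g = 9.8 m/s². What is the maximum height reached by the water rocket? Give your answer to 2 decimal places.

Phase 1 (powered ascent): v₀ = 0 m/s, a = 30 m/s².
v = v₀ + at = 0 + (30)(2) = 60.0 m/s
Δx = v₀t + ½at² = 0·2 + 0.5·30·2² = 60.0 m

Phase 2 (coasting upward): v₀ = 60.0 m/s, a = -9.8 m/s².
v = v₀ + at → t = (0 − 60.0) / -9.8 = 6.12 s
v² = v₀² + 2aΔx → Δx = (0² − 60.0²)/(2·-9.8) = 184 m
Maximum height = 60.0 + 184 = 244 m

243.67 m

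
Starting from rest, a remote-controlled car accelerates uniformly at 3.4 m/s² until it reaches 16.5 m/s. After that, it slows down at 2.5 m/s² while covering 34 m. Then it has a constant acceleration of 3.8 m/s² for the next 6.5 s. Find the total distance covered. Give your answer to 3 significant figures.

220 m

Phase 1 (accelerating): v₀ = 0 m/s, a = 3.4 m/s².
v = v₀ + at → t = (16.5 − 0) / 3.4 = 4.85 s
v² = v₀² + 2aΔx → Δx = (16.5² − 0²)/(2·3.4) = 40.0 m

Phase 2 (decelerating): v₀ = 16.5 m/s, a = -2.5 m/s².
v² = v₀² + 2aΔx = 16.5² + 2·-2.5·34 = 102 → v = 10.1 m/s
t = (v − v₀)/a = (10.1 − 16.5)/-2.5 = 2.56 s

Phase 3 (accelerating): v₀ = 10.1 m/s, a = 3.8 m/s².
v = v₀ + at = 10.1 + (3.8)(6.5) = 34.8 m/s
Δx = v₀t + ½at² = 10.1·6.5 + 0.5·3.8·6.5² = 146 m
Total distance = 40.0 + 34.0 + 146 = 220 m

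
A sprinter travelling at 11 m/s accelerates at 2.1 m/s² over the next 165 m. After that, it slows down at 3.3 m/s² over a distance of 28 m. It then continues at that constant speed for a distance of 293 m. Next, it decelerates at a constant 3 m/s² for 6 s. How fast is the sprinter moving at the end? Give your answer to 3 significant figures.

Phase 1 (accelerating): v₀ = 11.0 m/s, a = 2.1 m/s².
v² = v₀² + 2aΔx = 11.0² + 2·2.1·165 = 814 → v = 28.5 m/s
t = (v − v₀)/a = (28.5 − 11.0)/2.1 = 8.35 s

Phase 2 (decelerating): v₀ = 28.5 m/s, a = -3.3 m/s².
v² = v₀² + 2aΔx = 28.5² + 2·-3.3·28 = 629 → v = 25.1 m/s
t = (v − v₀)/a = (25.1 − 28.5)/-3.3 = 1.04 s

Phase 3 (constant speed): v₀ = 25.1 m/s, a = 0 m/s².
Constant speed: t = d/v = 293/25.1 = 11.7 s

Phase 4 (decelerating): v₀ = 25.1 m/s, a = -3 m/s².
v = v₀ + at = 25.1 + (-3)(6) = 7.08 m/s
Δx = v₀t + ½at² = 25.1·6 + 0.5·-3·6² = 96.5 m
Final speed = 7.08 m/s

7.08 m/s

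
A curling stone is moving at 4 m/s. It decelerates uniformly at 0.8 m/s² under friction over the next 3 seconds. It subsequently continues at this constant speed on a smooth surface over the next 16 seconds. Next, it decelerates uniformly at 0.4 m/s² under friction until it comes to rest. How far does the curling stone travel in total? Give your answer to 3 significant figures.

37.2 m

Phase 1 (decelerating): v₀ = 4.00 m/s, a = -0.8 m/s².
v = v₀ + at = 4.00 + (-0.8)(3) = 1.60 m/s
Δx = v₀t + ½at² = 4.00·3 + 0.5·-0.8·3² = 8.40 m

Phase 2 (constant speed): v₀ = 1.60 m/s, a = 0 m/s².
v = v₀ + at = 1.60 + (0)(16) = 1.60 m/s
Δx = v₀t + ½at² = 1.60·16 + 0.5·0·16² = 25.6 m

Phase 3 (decelerating): v₀ = 1.60 m/s, a = -0.4 m/s².
v = v₀ + at → t = (0 − 1.60) / -0.4 = 4.00 s
v² = v₀² + 2aΔx → Δx = (0² − 1.60²)/(2·-0.4) = 3.20 m
Total distance = 8.40 + 25.6 + 3.20 = 37.2 m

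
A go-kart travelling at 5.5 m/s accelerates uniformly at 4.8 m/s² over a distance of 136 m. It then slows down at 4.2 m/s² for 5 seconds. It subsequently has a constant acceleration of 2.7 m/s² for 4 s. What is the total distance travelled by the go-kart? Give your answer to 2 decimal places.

Phase 1 (accelerating): v₀ = 5.50 m/s, a = 4.8 m/s².
v² = v₀² + 2aΔx = 5.50² + 2·4.8·136 = 1340 → v = 36.5 m/s
t = (v − v₀)/a = (36.5 − 5.50)/4.8 = 6.47 s

Phase 2 (decelerating): v₀ = 36.5 m/s, a = -4.2 m/s².
v = v₀ + at = 36.5 + (-4.2)(5) = 15.5 m/s
Δx = v₀t + ½at² = 36.5·5 + 0.5·-4.2·5² = 130 m

Phase 3 (accelerating): v₀ = 15.5 m/s, a = 2.7 m/s².
v = v₀ + at = 15.5 + (2.7)(4) = 26.3 m/s
Δx = v₀t + ½at² = 15.5·4 + 0.5·2.7·4² = 83.8 m
Total distance = 136 + 130 + 83.8 = 350 m

350.04 m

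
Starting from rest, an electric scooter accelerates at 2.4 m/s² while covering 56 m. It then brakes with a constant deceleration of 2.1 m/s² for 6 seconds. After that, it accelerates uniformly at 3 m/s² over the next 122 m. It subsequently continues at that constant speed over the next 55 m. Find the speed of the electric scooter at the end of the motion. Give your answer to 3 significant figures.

Phase 1 (accelerating): v₀ = 0 m/s, a = 2.4 m/s².
v² = v₀² + 2aΔx = 0² + 2·2.4·56 = 269 → v = 16.4 m/s
t = (v − v₀)/a = (16.4 − 0)/2.4 = 6.83 s

Phase 2 (decelerating): v₀ = 16.4 m/s, a = -2.1 m/s².
v = v₀ + at = 16.4 + (-2.1)(6) = 3.80 m/s
Δx = v₀t + ½at² = 16.4·6 + 0.5·-2.1·6² = 60.6 m

Phase 3 (accelerating): v₀ = 3.80 m/s, a = 3 m/s².
v² = v₀² + 2aΔx = 3.80² + 2·3·122 = 746 → v = 27.3 m/s
t = (v − v₀)/a = (27.3 − 3.80)/3 = 7.84 s

Phase 4 (constant speed): v₀ = 27.3 m/s, a = 0 m/s².
Constant speed: t = d/v = 55/27.3 = 2.01 s
Final speed = 27.3 m/s

27.3 m/s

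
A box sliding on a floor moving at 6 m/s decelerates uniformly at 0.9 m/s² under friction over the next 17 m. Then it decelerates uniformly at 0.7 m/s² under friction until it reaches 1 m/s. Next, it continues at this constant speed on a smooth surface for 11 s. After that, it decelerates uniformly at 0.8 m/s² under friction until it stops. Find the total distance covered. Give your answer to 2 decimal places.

Phase 1 (decelerating): v₀ = 6.00 m/s, a = -0.9 m/s².
v² = v₀² + 2aΔx = 6.00² + 2·-0.9·17 = 5.40 → v = 2.32 m/s
t = (v − v₀)/a = (2.32 − 6.00)/-0.9 = 4.08 s

Phase 2 (decelerating): v₀ = 2.32 m/s, a = -0.7 m/s².
v = v₀ + at → t = (1 − 2.32) / -0.7 = 1.89 s
v² = v₀² + 2aΔx → Δx = (1² − 2.32²)/(2·-0.7) = 3.14 m

Phase 3 (constant speed): v₀ = 1.00 m/s, a = 0 m/s².
v = v₀ + at = 1.00 + (0)(11) = 1.00 m/s
Δx = v₀t + ½at² = 1.00·11 + 0.5·0·11² = 11.0 m

Phase 4 (decelerating): v₀ = 1.00 m/s, a = -0.8 m/s².
v = v₀ + at → t = (0 − 1.00) / -0.8 = 1.25 s
v² = v₀² + 2aΔx → Δx = (0² − 1.00²)/(2·-0.8) = 0.625 m
Total distance = 17.0 + 3.14 + 11.0 + 0.625 = 31.8 m

31.77 m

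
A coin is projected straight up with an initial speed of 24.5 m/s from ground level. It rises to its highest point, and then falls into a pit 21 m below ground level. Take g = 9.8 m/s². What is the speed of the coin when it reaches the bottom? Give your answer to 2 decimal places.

31.81 m/s

Phase 1 (rising): v₀ = 24.5 m/s, a = -9.8 m/s².
v = v₀ + at → t = (0 − 24.5) / -9.8 = 2.50 s
v² = v₀² + 2aΔx → Δx = (0² − 24.5²)/(2·-9.8) = 30.6 m

Phase 2 (falling): v₀ = 0 m/s, a = -9.8 m/s².
Falls 51.6 m from rest: t = √(2·51.6/9.8) = 3.25 s; v = g·t = 31.8 m/s.
Final speed = 31.8 m/s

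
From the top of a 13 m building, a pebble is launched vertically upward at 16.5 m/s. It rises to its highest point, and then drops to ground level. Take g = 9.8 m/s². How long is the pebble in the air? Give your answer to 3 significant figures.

Phase 1 (rising): v₀ = 16.5 m/s, a = -9.8 m/s².
v = v₀ + at → t = (0 − 16.5) / -9.8 = 1.68 s
v² = v₀² + 2aΔx → Δx = (0² − 16.5²)/(2·-9.8) = 13.9 m

Phase 2 (falling): v₀ = 0 m/s, a = -9.8 m/s².
Falls 26.9 m from rest: t = √(2·26.9/9.8) = 2.34 s; v = g·t = 23.0 m/s.
Total time = 1.68 + 2.34 = 4.03 s

4.03 s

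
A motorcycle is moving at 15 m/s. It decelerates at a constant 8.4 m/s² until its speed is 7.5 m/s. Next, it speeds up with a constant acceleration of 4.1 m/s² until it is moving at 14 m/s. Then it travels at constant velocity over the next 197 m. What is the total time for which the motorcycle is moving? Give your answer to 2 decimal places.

16.55 s

Phase 1 (decelerating): v₀ = 15.0 m/s, a = -8.4 m/s².
v = v₀ + at → t = (7.5 − 15.0) / -8.4 = 0.893 s
v² = v₀² + 2aΔx → Δx = (7.5² − 15.0²)/(2·-8.4) = 10.0 m

Phase 2 (accelerating): v₀ = 7.50 m/s, a = 4.1 m/s².
v = v₀ + at → t = (14 − 7.50) / 4.1 = 1.59 s
v² = v₀² + 2aΔx → Δx = (14² − 7.50²)/(2·4.1) = 17.0 m

Phase 3 (constant speed): v₀ = 14.0 m/s, a = 0 m/s².
Constant speed: t = d/v = 197/14.0 = 14.1 s
Total time = 0.893 + 1.59 + 14.1 = 16.5 s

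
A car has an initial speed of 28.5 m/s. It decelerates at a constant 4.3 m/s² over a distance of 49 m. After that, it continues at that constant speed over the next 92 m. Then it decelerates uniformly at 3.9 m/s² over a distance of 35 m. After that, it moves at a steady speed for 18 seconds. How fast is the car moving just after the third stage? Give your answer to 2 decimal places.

10.86 m/s

Phase 1 (decelerating): v₀ = 28.5 m/s, a = -4.3 m/s².
v² = v₀² + 2aΔx = 28.5² + 2·-4.3·49 = 391 → v = 19.8 m/s
t = (v − v₀)/a = (19.8 − 28.5)/-4.3 = 2.03 s

Phase 2 (constant speed): v₀ = 19.8 m/s, a = 0 m/s².
Constant speed: t = d/v = 92/19.8 = 4.65 s

Phase 3 (decelerating): v₀ = 19.8 m/s, a = -3.9 m/s².
v² = v₀² + 2aΔx = 19.8² + 2·-3.9·35 = 118 → v = 10.9 m/s
t = (v − v₀)/a = (10.9 − 19.8)/-3.9 = 2.29 s
Speed at end of phase 3 = 10.9 m/s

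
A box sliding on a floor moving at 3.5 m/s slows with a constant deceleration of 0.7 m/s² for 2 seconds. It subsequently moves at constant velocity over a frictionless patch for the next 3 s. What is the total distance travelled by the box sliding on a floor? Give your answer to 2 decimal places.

Phase 1 (decelerating): v₀ = 3.50 m/s, a = -0.7 m/s².
v = v₀ + at = 3.50 + (-0.7)(2) = 2.10 m/s
Δx = v₀t + ½at² = 3.50·2 + 0.5·-0.7·2² = 5.60 m

Phase 2 (constant speed): v₀ = 2.10 m/s, a = 0 m/s².
v = v₀ + at = 2.10 + (0)(3) = 2.10 m/s
Δx = v₀t + ½at² = 2.10·3 + 0.5·0·3² = 6.30 m
Total distance = 5.60 + 6.30 = 11.9 m

11.90 m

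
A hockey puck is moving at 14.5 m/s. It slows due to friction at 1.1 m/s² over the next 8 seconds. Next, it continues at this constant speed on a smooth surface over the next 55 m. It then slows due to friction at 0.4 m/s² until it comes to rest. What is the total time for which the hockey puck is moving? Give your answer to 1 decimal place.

Phase 1 (decelerating): v₀ = 14.5 m/s, a = -1.1 m/s².
v = v₀ + at = 14.5 + (-1.1)(8) = 5.70 m/s
Δx = v₀t + ½at² = 14.5·8 + 0.5·-1.1·8² = 80.8 m

Phase 2 (constant speed): v₀ = 5.70 m/s, a = 0 m/s².
Constant speed: t = d/v = 55/5.70 = 9.65 s

Phase 3 (decelerating): v₀ = 5.70 m/s, a = -0.4 m/s².
v = v₀ + at → t = (0 − 5.70) / -0.4 = 14.2 s
v² = v₀² + 2aΔx → Δx = (0² − 5.70²)/(2·-0.4) = 40.6 m
Total time = 8.00 + 9.65 + 14.2 = 31.9 s

31.9 s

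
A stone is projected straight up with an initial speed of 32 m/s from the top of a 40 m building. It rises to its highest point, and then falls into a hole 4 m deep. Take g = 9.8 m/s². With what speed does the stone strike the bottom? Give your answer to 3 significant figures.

Phase 1 (rising): v₀ = 32.0 m/s, a = -9.8 m/s².
v = v₀ + at → t = (0 − 32.0) / -9.8 = 3.27 s
v² = v₀² + 2aΔx → Δx = (0² − 32.0²)/(2·-9.8) = 52.2 m

Phase 2 (falling): v₀ = 0 m/s, a = -9.8 m/s².
Falls 96.2 m from rest: t = √(2·96.2/9.8) = 4.43 s; v = g·t = 43.4 m/s.
Final speed = 43.4 m/s

43.4 m/s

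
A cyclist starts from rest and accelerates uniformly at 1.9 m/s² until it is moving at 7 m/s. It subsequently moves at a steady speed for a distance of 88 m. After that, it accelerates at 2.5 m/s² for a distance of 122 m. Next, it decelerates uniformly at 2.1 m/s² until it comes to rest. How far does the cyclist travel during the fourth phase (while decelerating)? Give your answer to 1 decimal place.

Phase 1 (accelerating): v₀ = 0 m/s, a = 1.9 m/s².
v = v₀ + at → t = (7 − 0) / 1.9 = 3.68 s
v² = v₀² + 2aΔx → Δx = (7² − 0²)/(2·1.9) = 12.9 m

Phase 2 (constant speed): v₀ = 7.00 m/s, a = 0 m/s².
Constant speed: t = d/v = 88/7.00 = 12.6 s

Phase 3 (accelerating): v₀ = 7.00 m/s, a = 2.5 m/s².
v² = v₀² + 2aΔx = 7.00² + 2·2.5·122 = 659 → v = 25.7 m/s
t = (v − v₀)/a = (25.7 − 7.00)/2.5 = 7.47 s

Phase 4 (decelerating): v₀ = 25.7 m/s, a = -2.1 m/s².
v = v₀ + at → t = (0 − 25.7) / -2.1 = 12.2 s
v² = v₀² + 2aΔx → Δx = (0² − 25.7²)/(2·-2.1) = 157 m
Distance in phase 4 = 157 m

156.9 m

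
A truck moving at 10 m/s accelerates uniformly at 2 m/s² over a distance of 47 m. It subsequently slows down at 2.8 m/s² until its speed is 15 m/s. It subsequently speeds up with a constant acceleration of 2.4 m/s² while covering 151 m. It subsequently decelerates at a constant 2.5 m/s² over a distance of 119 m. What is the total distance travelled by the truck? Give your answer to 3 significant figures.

Phase 1 (accelerating): v₀ = 10.0 m/s, a = 2 m/s².
v² = v₀² + 2aΔx = 10.0² + 2·2·47 = 288 → v = 17.0 m/s
t = (v − v₀)/a = (17.0 − 10.0)/2 = 3.49 s

Phase 2 (decelerating): v₀ = 17.0 m/s, a = -2.8 m/s².
v = v₀ + at → t = (15 − 17.0) / -2.8 = 0.704 s
v² = v₀² + 2aΔx → Δx = (15² − 17.0²)/(2·-2.8) = 11.2 m

Phase 3 (accelerating): v₀ = 15.0 m/s, a = 2.4 m/s².
v² = v₀² + 2aΔx = 15.0² + 2·2.4·151 = 950 → v = 30.8 m/s
t = (v − v₀)/a = (30.8 − 15.0)/2.4 = 6.59 s

Phase 4 (decelerating): v₀ = 30.8 m/s, a = -2.5 m/s².
v² = v₀² + 2aΔx = 30.8² + 2·-2.5·119 = 355 → v = 18.8 m/s
t = (v − v₀)/a = (18.8 − 30.8)/-2.5 = 4.79 s
Total distance = 47.0 + 11.2 + 151 + 119 = 328 m

328 m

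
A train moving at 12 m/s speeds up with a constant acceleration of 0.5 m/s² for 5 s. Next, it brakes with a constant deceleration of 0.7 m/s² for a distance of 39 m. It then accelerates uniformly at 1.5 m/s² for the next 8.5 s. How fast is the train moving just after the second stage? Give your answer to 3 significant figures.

12.5 m/s

Phase 1 (accelerating): v₀ = 12.0 m/s, a = 0.5 m/s².
v = v₀ + at = 12.0 + (0.5)(5) = 14.5 m/s
Δx = v₀t + ½at² = 12.0·5 + 0.5·0.5·5² = 66.2 m

Phase 2 (decelerating): v₀ = 14.5 m/s, a = -0.7 m/s².
v² = v₀² + 2aΔx = 14.5² + 2·-0.7·39 = 156 → v = 12.5 m/s
t = (v − v₀)/a = (12.5 − 14.5)/-0.7 = 2.89 s
Speed at end of phase 2 = 12.5 m/s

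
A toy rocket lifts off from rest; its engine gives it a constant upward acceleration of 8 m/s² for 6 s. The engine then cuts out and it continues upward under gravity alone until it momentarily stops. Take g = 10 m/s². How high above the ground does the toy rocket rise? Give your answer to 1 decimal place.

259.2 m

Phase 1 (powered ascent): v₀ = 0 m/s, a = 8 m/s².
v = v₀ + at = 0 + (8)(6) = 48.0 m/s
Δx = v₀t + ½at² = 0·6 + 0.5·8·6² = 144 m

Phase 2 (coasting upward): v₀ = 48.0 m/s, a = -10 m/s².
v = v₀ + at → t = (0 − 48.0) / -10 = 4.80 s
v² = v₀² + 2aΔx → Δx = (0² − 48.0²)/(2·-10) = 115 m
Maximum height = 144 + 115 = 259 m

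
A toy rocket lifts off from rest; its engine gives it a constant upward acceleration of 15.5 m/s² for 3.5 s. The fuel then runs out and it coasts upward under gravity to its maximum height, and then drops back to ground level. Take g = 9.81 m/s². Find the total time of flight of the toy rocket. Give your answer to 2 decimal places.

16.10 s

Phase 1 (powered ascent): v₀ = 0 m/s, a = 15.5 m/s².
v = v₀ + at = 0 + (15.5)(3.5) = 54.2 m/s
Δx = v₀t + ½at² = 0·3.5 + 0.5·15.5·3.5² = 94.9 m

Phase 2 (coasting upward): v₀ = 54.2 m/s, a = -9.81 m/s².
v = v₀ + at → t = (0 − 54.2) / -9.81 = 5.53 s
v² = v₀² + 2aΔx → Δx = (0² − 54.2²)/(2·-9.81) = 150 m

Phase 3 (free fall): v₀ = 0 m/s, a = -9.81 m/s².
Falls 245 m from rest: t = √(2·245/9.81) = 7.07 s; v = g·t = 69.3 m/s.
Total time = 3.50 + 5.53 + 7.07 = 16.1 s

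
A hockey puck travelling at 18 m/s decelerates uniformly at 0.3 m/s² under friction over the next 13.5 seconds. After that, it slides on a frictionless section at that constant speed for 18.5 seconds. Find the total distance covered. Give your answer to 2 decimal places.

473.74 m

Phase 1 (decelerating): v₀ = 18.0 m/s, a = -0.3 m/s².
v = v₀ + at = 18.0 + (-0.3)(13.5) = 13.9 m/s
Δx = v₀t + ½at² = 18.0·13.5 + 0.5·-0.3·13.5² = 216 m

Phase 2 (constant speed): v₀ = 13.9 m/s, a = 0 m/s².
v = v₀ + at = 13.9 + (0)(18.5) = 13.9 m/s
Δx = v₀t + ½at² = 13.9·18.5 + 0.5·0·18.5² = 258 m
Total distance = 216 + 258 = 474 m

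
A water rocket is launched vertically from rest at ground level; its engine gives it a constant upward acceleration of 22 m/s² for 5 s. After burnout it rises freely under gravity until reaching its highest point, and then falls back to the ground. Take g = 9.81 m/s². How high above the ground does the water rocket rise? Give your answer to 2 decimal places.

Phase 1 (powered ascent): v₀ = 0 m/s, a = 22 m/s².
v = v₀ + at = 0 + (22)(5) = 110 m/s
Δx = v₀t + ½at² = 0·5 + 0.5·22·5² = 275 m

Phase 2 (coasting upward): v₀ = 110 m/s, a = -9.81 m/s².
v = v₀ + at → t = (0 − 110) / -9.81 = 11.2 s
v² = v₀² + 2aΔx → Δx = (0² − 110²)/(2·-9.81) = 617 m
Maximum height = 275 + 617 = 892 m

891.72 m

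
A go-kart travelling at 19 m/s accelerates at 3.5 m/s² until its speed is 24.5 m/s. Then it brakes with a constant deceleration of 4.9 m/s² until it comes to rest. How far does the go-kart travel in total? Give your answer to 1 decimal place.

Phase 1 (accelerating): v₀ = 19.0 m/s, a = 3.5 m/s².
v = v₀ + at → t = (24.5 − 19.0) / 3.5 = 1.57 s
v² = v₀² + 2aΔx → Δx = (24.5² − 19.0²)/(2·3.5) = 34.2 m

Phase 2 (decelerating): v₀ = 24.5 m/s, a = -4.9 m/s².
v = v₀ + at → t = (0 − 24.5) / -4.9 = 5.00 s
v² = v₀² + 2aΔx → Δx = (0² − 24.5²)/(2·-4.9) = 61.2 m
Total distance = 34.2 + 61.2 = 95.4 m

95.4 m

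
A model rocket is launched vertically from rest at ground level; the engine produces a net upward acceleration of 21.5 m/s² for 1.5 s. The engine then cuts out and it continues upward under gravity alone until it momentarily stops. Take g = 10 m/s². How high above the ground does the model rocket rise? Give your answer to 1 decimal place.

Phase 1 (powered ascent): v₀ = 0 m/s, a = 21.5 m/s².
v = v₀ + at = 0 + (21.5)(1.5) = 32.2 m/s
Δx = v₀t + ½at² = 0·1.5 + 0.5·21.5·1.5² = 24.2 m

Phase 2 (coasting upward): v₀ = 32.2 m/s, a = -10 m/s².
v = v₀ + at → t = (0 − 32.2) / -10 = 3.23 s
v² = v₀² + 2aΔx → Δx = (0² − 32.2²)/(2·-10) = 52.0 m
Maximum height = 24.2 + 52.0 = 76.2 m

76.2 m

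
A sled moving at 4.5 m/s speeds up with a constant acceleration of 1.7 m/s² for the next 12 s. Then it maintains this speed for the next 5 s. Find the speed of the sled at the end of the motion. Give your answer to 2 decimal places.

24.90 m/s

Phase 1 (accelerating): v₀ = 4.50 m/s, a = 1.7 m/s².
v = v₀ + at = 4.50 + (1.7)(12) = 24.9 m/s
Δx = v₀t + ½at² = 4.50·12 + 0.5·1.7·12² = 176 m

Phase 2 (constant speed): v₀ = 24.9 m/s, a = 0 m/s².
v = v₀ + at = 24.9 + (0)(5) = 24.9 m/s
Δx = v₀t + ½at² = 24.9·5 + 0.5·0·5² = 124 m
Final speed = 24.9 m/s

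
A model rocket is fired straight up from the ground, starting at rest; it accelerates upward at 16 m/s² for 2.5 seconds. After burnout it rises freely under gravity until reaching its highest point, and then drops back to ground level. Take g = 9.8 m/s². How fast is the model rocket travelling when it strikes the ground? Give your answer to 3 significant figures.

Phase 1 (powered ascent): v₀ = 0 m/s, a = 16 m/s².
v = v₀ + at = 0 + (16)(2.5) = 40.0 m/s
Δx = v₀t + ½at² = 0·2.5 + 0.5·16·2.5² = 50.0 m

Phase 2 (coasting upward): v₀ = 40.0 m/s, a = -9.8 m/s².
v = v₀ + at → t = (0 − 40.0) / -9.8 = 4.08 s
v² = v₀² + 2aΔx → Δx = (0² − 40.0²)/(2·-9.8) = 81.6 m

Phase 3 (free fall): v₀ = 0 m/s, a = -9.8 m/s².
Falls 132 m from rest: t = √(2·132/9.8) = 5.18 s; v = g·t = 50.8 m/s.
Impact speed = 50.8 m/s

50.8 m/s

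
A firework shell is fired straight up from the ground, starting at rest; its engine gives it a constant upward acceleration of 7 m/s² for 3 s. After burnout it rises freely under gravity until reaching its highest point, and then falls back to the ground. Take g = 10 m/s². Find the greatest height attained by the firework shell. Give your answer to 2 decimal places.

53.55 m

Phase 1 (powered ascent): v₀ = 0 m/s, a = 7 m/s².
v = v₀ + at = 0 + (7)(3) = 21.0 m/s
Δx = v₀t + ½at² = 0·3 + 0.5·7·3² = 31.5 m

Phase 2 (coasting upward): v₀ = 21.0 m/s, a = -10 m/s².
v = v₀ + at → t = (0 − 21.0) / -10 = 2.10 s
v² = v₀² + 2aΔx → Δx = (0² − 21.0²)/(2·-10) = 22.1 m
Maximum height = 31.5 + 22.1 = 53.5 m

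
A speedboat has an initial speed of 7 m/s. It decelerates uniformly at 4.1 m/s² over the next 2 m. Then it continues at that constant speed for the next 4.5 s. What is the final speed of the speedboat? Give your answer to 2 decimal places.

5.71 m/s

Phase 1 (decelerating): v₀ = 7.00 m/s, a = -4.1 m/s².
v² = v₀² + 2aΔx = 7.00² + 2·-4.1·2 = 32.6 → v = 5.71 m/s
t = (v − v₀)/a = (5.71 − 7.00)/-4.1 = 0.315 s

Phase 2 (constant speed): v₀ = 5.71 m/s, a = 0 m/s².
v = v₀ + at = 5.71 + (0)(4.5) = 5.71 m/s
Δx = v₀t + ½at² = 5.71·4.5 + 0.5·0·4.5² = 25.7 m
Final speed = 5.71 m/s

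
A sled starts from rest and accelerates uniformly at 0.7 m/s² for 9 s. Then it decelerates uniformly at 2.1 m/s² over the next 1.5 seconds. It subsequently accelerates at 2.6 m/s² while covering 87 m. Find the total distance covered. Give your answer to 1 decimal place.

Phase 1 (accelerating): v₀ = 0 m/s, a = 0.7 m/s².
v = v₀ + at = 0 + (0.7)(9) = 6.30 m/s
Δx = v₀t + ½at² = 0·9 + 0.5·0.7·9² = 28.3 m

Phase 2 (decelerating): v₀ = 6.30 m/s, a = -2.1 m/s².
v = v₀ + at = 6.30 + (-2.1)(1.5) = 3.15 m/s
Δx = v₀t + ½at² = 6.30·1.5 + 0.5·-2.1·1.5² = 7.09 m

Phase 3 (accelerating): v₀ = 3.15 m/s, a = 2.6 m/s².
v² = v₀² + 2aΔx = 3.15² + 2·2.6·87 = 462 → v = 21.5 m/s
t = (v − v₀)/a = (21.5 − 3.15)/2.6 = 7.06 s
Total distance = 28.3 + 7.09 + 87.0 = 122 m

122.4 m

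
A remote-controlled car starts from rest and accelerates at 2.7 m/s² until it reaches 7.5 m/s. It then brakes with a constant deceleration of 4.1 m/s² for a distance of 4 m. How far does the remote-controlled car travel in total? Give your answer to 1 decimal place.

14.4 m

Phase 1 (accelerating): v₀ = 0 m/s, a = 2.7 m/s².
v = v₀ + at → t = (7.5 − 0) / 2.7 = 2.78 s
v² = v₀² + 2aΔx → Δx = (7.5² − 0²)/(2·2.7) = 10.4 m

Phase 2 (decelerating): v₀ = 7.50 m/s, a = -4.1 m/s².
v² = v₀² + 2aΔx = 7.50² + 2·-4.1·4 = 23.5 → v = 4.84 m/s
t = (v − v₀)/a = (4.84 − 7.50)/-4.1 = 0.648 s
Total distance = 10.4 + 4.00 = 14.4 m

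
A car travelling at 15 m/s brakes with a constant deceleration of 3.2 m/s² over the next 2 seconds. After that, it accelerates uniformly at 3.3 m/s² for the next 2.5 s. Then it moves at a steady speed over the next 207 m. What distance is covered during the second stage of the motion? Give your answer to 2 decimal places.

31.81 m

Phase 1 (decelerating): v₀ = 15.0 m/s, a = -3.2 m/s².
v = v₀ + at = 15.0 + (-3.2)(2) = 8.60 m/s
Δx = v₀t + ½at² = 15.0·2 + 0.5·-3.2·2² = 23.6 m

Phase 2 (accelerating): v₀ = 8.60 m/s, a = 3.3 m/s².
v = v₀ + at = 8.60 + (3.3)(2.5) = 16.9 m/s
Δx = v₀t + ½at² = 8.60·2.5 + 0.5·3.3·2.5² = 31.8 m
Distance in phase 2 = 31.8 m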